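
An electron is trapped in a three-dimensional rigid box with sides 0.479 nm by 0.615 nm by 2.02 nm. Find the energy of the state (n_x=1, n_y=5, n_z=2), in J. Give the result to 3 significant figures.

For a 3D rectangular well E = (h²/8m_e)·Σ n_i²/L_i² = (6.626×10^-34)²/(8·9.109×10^-31) · [1²/(0.479 nm)² + 5²/(0.615 nm)² + 2²/(2.02 nm)²].
Evaluating gives E = 4.30×10^-18 J.

E = 4.30×10^-18 J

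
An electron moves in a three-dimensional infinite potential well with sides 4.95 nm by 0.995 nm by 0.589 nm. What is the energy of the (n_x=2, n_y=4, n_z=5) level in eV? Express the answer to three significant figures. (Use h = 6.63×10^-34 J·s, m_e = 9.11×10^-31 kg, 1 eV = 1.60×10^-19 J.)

E = 33.3 eV

For a 3D rectangular well E = (h²/8m_e)·Σ n_i²/L_i² = (6.63×10^-34)²/(8·9.11×10^-31) · [2²/(4.95 nm)² + 4²/(0.995 nm)² + 5²/(0.589 nm)²].
Evaluating gives E = 5.331×10^-18 J = 33.3 eV.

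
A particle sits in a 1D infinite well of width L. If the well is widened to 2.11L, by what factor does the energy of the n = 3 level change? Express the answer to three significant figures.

0.225

E_n ∝ 1/L², so the energy scales by 1/2.11² = 0.225.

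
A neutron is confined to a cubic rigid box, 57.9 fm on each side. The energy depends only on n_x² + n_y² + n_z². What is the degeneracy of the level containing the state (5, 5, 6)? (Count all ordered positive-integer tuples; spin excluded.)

degeneracy = 15

The level has n_x² + n_y² + n_z² = 86. The ordered positive-integer solutions are (1, 2, 9), (1, 6, 7), (1, 7, 6), (1, 9, 2), (2, 1, 9), (2, 9, 1), (5, 5, 6), (5, 6, 5), (6, 1, 7), (6, 5, 5), (6, 7, 1), (7, 1, 6), (7, 6, 1), (9, 1, 2), (9, 2, 1).
That gives 15 states.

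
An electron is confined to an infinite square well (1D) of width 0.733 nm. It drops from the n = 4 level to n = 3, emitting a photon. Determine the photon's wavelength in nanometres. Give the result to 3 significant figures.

λ = 253 nm

E_1 = h²/(8m_eL²) = 1.121×10^-19 J, so ΔE = (4² − 3²)E_1 = 7.847×10^-19 J.
λ = hc/ΔE = (6.626×10^-34·2.998×10^8)/7.847×10^-19 = 2.53×10^-7 m = 253 nm.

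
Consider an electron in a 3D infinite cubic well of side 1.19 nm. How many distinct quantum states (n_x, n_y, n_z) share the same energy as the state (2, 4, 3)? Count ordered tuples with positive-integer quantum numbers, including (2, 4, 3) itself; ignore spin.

degeneracy = 6

The level has n_x² + n_y² + n_z² = 29. The ordered positive-integer solutions are (2, 3, 4), (2, 4, 3), (3, 2, 4), (3, 4, 2), (4, 2, 3), (4, 3, 2).
That gives 6 states.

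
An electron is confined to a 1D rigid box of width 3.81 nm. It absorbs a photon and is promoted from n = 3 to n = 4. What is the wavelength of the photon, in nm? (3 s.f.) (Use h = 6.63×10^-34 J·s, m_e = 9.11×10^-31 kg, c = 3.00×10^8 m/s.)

λ = 6.84×10^3 nm

E_1 = h²/(8m_eL²) = 4.155×10^-21 J, so ΔE = (4² − 3²)E_1 = 2.908×10^-20 J.
λ = hc/ΔE = (6.63×10^-34·3.00×10^8)/2.908×10^-20 = 6.84×10^-6 m = 6.84×10^3 nm.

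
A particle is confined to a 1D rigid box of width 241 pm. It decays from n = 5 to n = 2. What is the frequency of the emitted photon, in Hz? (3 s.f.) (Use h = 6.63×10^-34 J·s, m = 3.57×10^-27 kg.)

E_1 = h²/(8mL²) = 2.650×10^-22 J and ΔE = (5² − 2²)E_1 = 5.565×10^-21 J.
f = ΔE/h = 5.565×10^-21/6.63×10^-34 = 8.39×10^12 Hz.

f = 8.39×10^12 Hz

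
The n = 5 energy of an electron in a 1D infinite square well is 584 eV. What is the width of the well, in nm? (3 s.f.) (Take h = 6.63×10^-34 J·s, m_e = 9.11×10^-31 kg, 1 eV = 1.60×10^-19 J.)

L = 0.127 nm

From E_n = n²h²/(8m_eL²), L = n·h/√(8m_eE_n).
E_5 = 584 eV = 9.344×10^-17 J, so L = 5·6.63×10^-34/√(8·9.11×10^-31·9.344×10^-17) = 1.27×10^-10 m = 0.127 nm.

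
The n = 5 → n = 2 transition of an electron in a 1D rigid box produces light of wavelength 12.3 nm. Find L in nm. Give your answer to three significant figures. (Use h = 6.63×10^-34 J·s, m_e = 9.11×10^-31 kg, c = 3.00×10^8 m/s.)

The photon carries ΔE = hc/λ = 6.63×10^-34·3.00×10^8/1.23×10^-8 m = 1.617×10^-17 J.
Since ΔE = (5² − 2²)E_1, E_1 = 7.700×10^-19 J, and L = h/√(8m_eE_1) = 2.80×10^-10 m = 0.280 nm.

L = 0.280 nm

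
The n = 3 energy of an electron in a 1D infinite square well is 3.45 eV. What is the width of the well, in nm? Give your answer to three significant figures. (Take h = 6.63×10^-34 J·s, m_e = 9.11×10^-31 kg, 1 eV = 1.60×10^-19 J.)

L = 0.992 nm

From E_n = n²h²/(8m_eL²), L = n·h/√(8m_eE_n).
E_3 = 3.45 eV = 5.520×10^-19 J, so L = 3·6.63×10^-34/√(8·9.11×10^-31·5.520×10^-19) = 9.92×10^-10 m = 0.992 nm.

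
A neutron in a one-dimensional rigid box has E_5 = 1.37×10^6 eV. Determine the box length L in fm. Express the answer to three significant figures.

From E_n = n²h²/(8m_nL²), L = n·h/√(8m_nE_n).
E_5 = 1.37×10^6 eV = 2.195×10^-13 J, so L = 5·6.626×10^-34/√(8·1.675×10^-27·2.195×10^-13) = 6.11×10^-14 m = 61.1 fm.

L = 61.1 fm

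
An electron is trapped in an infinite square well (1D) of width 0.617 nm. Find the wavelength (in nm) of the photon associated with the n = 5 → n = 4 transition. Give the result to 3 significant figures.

λ = 139 nm

E_1 = h²/(8m_eL²) = 1.583×10^-19 J, so ΔE = (5² − 4²)E_1 = 1.425×10^-18 J.
λ = hc/ΔE = (6.626×10^-34·2.998×10^8)/1.425×10^-18 = 1.39×10^-7 m = 139 nm.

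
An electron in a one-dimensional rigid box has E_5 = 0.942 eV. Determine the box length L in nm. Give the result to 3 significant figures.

From E_n = n²h²/(8m_eL²), L = n·h/√(8m_eE_n).
E_5 = 0.942 eV = 1.509×10^-19 J, so L = 5·6.626×10^-34/√(8·9.109×10^-31·1.509×10^-19) = 3.16×10^-9 m = 3.16 nm.

L = 3.16 nm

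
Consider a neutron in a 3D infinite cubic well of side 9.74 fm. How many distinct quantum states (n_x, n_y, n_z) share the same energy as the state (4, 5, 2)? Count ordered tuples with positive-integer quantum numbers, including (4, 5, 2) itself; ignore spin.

The level has n_x² + n_y² + n_z² = 45. The ordered positive-integer solutions are (2, 4, 5), (2, 5, 4), (4, 2, 5), (4, 5, 2), (5, 2, 4), (5, 4, 2).
That gives 6 states.

degeneracy = 6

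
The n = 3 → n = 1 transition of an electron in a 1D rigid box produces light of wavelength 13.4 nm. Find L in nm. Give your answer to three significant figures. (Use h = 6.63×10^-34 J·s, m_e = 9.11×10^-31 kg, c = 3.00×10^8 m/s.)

The photon carries ΔE = hc/λ = 6.63×10^-34·3.00×10^8/1.34×10^-8 m = 1.484×10^-17 J.
Since ΔE = (3² − 1²)E_1, E_1 = 1.855×10^-18 J, and L = h/√(8m_eE_1) = 1.80×10^-10 m = 0.180 nm.

L = 0.180 nm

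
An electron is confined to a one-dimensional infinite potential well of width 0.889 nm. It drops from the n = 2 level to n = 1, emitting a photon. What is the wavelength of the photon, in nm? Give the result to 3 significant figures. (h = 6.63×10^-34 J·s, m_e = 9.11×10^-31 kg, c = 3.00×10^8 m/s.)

E_1 = h²/(8m_eL²) = 7.632×10^-20 J, so ΔE = (2² − 1²)E_1 = 2.290×10^-19 J.
λ = hc/ΔE = (6.63×10^-34·3.00×10^8)/2.290×10^-19 = 8.69×10^-7 m = 869 nm.

λ = 869 nm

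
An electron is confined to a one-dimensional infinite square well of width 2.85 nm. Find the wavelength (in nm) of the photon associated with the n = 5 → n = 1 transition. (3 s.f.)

E_1 = h²/(8m_eL²) = 7.417×10^-21 J, so ΔE = (5² − 1²)E_1 = 1.780×10^-19 J.
λ = hc/ΔE = (6.626×10^-34·2.998×10^8)/1.780×10^-19 = 1.12×10^-6 m = 1.12×10^3 nm.

λ = 1.12×10^3 nm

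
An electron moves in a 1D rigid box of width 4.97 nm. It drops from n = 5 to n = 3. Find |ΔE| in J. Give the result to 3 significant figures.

|ΔE| = 3.90×10^-20 J

E_1 = h²/(8m_eL²) = 2.439×10^-21 J.
|ΔE| = |5² − 3²|·E_1 = 16·2.439×10^-21 J = 3.90×10^-20 J.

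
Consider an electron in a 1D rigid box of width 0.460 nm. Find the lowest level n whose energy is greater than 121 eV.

E_1 = h²/(8m_eL²) = 2.847×10^-19 J = 1.777 eV.
Need n² > 121/1.777 = 68.09, i.e. n > 8.252.
The smallest integer satisfying this is n = 9.

n = 9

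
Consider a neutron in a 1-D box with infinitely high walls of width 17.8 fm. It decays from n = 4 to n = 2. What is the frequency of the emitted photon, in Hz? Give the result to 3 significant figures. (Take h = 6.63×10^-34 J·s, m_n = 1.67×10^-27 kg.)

f = 1.88×10^21 Hz

E_1 = h²/(8m_nL²) = 1.038×10^-13 J and ΔE = (4² − 2²)E_1 = 1.246×10^-12 J.
f = ΔE/h = 1.246×10^-12/6.63×10^-34 = 1.88×10^21 Hz.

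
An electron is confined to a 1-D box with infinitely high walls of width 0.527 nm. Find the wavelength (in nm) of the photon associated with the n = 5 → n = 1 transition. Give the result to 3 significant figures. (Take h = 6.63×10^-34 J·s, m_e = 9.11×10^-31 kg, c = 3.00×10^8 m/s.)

E_1 = h²/(8m_eL²) = 2.172×10^-19 J, so ΔE = (5² − 1²)E_1 = 5.213×10^-18 J.
λ = hc/ΔE = (6.63×10^-34·3.00×10^8)/5.213×10^-18 = 3.82×10^-8 m = 38.2 nm.

λ = 38.2 nm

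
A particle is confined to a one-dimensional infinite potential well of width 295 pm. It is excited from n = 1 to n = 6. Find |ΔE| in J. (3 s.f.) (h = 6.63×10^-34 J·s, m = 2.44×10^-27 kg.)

E_1 = h²/(8mL²) = 2.588×10^-22 J.
|ΔE| = |1² − 6²|·E_1 = 35·2.588×10^-22 J = 9.06×10^-21 J.

|ΔE| = 9.06×10^-21 J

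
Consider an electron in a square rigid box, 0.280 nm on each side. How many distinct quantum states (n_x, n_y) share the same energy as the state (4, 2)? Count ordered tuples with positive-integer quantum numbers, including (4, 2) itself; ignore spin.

The level has n_x² + n_y² = 20. The ordered positive-integer solutions are (2, 4), (4, 2).
That gives 2 states.

degeneracy = 2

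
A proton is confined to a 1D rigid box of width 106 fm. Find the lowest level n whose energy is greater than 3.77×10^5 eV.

E_1 = h²/(8m_pL²) = 2.919×10^-15 J = 1.822×10^4 eV.
Need n² > 3.77×10^5/1.822×10^4 = 20.69, i.e. n > 4.549.
The smallest integer satisfying this is n = 5.

n = 5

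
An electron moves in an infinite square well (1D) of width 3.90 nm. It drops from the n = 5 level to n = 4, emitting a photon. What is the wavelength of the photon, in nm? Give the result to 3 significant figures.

E_1 = h²/(8m_eL²) = 3.961×10^-21 J, so ΔE = (5² − 4²)E_1 = 3.565×10^-20 J.
λ = hc/ΔE = (6.626×10^-34·2.998×10^8)/3.565×10^-20 = 5.57×10^-6 m = 5.57×10^3 nm.

λ = 5.57×10^3 nm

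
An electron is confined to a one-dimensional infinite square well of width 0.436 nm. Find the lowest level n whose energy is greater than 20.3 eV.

E_1 = h²/(8m_eL²) = 3.169×10^-19 J = 1.978 eV.
Need n² > 20.3/1.978 = 10.26, i.e. n > 3.203.
The smallest integer satisfying this is n = 4.

n = 4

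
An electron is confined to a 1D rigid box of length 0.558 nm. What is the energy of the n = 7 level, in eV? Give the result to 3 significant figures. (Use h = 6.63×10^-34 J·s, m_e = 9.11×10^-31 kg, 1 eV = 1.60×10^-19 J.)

For an infinite well E_n = n²h²/(8m_eL²), so E_1 = h²/(8m_eL²) = (6.63×10^-34)²/(8·9.11×10^-31·(5.58×10^-10 m)²) = 1.937×10^-19 J.
Then E_7 = 7²·E_1 = 49·1.937×10^-19 J = 9.491×10^-18 J.
Converting, E_7 = 9.491×10^-18 J / (1.60×10^-19 J/eV) = 59.3 eV.

E_7 = 59.3 eV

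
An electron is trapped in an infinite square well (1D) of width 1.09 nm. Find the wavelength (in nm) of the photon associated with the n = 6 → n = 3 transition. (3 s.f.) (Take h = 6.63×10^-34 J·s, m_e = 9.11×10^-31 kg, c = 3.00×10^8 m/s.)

E_1 = h²/(8m_eL²) = 5.077×10^-20 J, so ΔE = (6² − 3²)E_1 = 1.371×10^-18 J.
λ = hc/ΔE = (6.63×10^-34·3.00×10^8)/1.371×10^-18 = 1.45×10^-7 m = 145 nm.

λ = 145 nm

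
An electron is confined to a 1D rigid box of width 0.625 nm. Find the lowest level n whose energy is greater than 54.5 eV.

E_1 = h²/(8m_eL²) = 1.542×10^-19 J = 0.9625 eV.
Need n² > 54.5/0.9625 = 56.62, i.e. n > 7.525.
The smallest integer satisfying this is n = 8.

n = 8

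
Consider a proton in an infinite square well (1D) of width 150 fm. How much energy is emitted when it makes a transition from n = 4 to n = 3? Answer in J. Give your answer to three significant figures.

E_1 = h²/(8m_pL²) = 1.458×10^-15 J.
|ΔE| = |4² − 3²|·E_1 = 7·1.458×10^-15 J = 1.02×10^-14 J.

|ΔE| = 1.02×10^-14 J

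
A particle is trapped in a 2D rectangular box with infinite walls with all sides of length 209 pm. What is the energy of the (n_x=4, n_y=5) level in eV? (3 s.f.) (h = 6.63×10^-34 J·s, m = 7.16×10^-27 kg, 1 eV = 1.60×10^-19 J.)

E = 0.0450 eV

For a 2D rectangular well E = (h²/8m)·Σ n_i²/L_i² = (6.63×10^-34)²/(8·7.16×10^-27) · [4²/(209 pm)² + 5²/(209 pm)²].
Evaluating gives E = 7.203×10^-21 J = 0.0450 eV.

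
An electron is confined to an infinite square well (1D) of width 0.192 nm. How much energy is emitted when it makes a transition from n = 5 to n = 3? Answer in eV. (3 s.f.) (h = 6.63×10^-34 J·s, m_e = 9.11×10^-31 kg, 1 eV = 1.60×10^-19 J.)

|ΔE| = 164 eV

E_1 = h²/(8m_eL²) = 1.636×10^-18 J.
|ΔE| = |5² − 3²|·E_1 = 16·1.636×10^-18 J = 2.618×10^-17 J = 164 eV.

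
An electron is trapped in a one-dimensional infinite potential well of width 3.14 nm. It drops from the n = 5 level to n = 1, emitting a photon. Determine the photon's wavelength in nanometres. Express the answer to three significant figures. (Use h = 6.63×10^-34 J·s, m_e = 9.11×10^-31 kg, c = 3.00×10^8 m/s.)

E_1 = h²/(8m_eL²) = 6.117×10^-21 J, so ΔE = (5² − 1²)E_1 = 1.468×10^-19 J.
λ = hc/ΔE = (6.63×10^-34·3.00×10^8)/1.468×10^-19 = 1.35×10^-6 m = 1.35×10^3 nm.

λ = 1.35×10^3 nm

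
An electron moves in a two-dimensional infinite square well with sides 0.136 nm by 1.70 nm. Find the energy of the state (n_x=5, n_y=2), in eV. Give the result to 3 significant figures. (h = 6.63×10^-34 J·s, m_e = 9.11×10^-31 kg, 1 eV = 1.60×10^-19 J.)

E = 510 eV

For a 2D rectangular well E = (h²/8m_e)·Σ n_i²/L_i² = (6.63×10^-34)²/(8·9.11×10^-31) · [5²/(0.136 nm)² + 2²/(1.70 nm)²].
Evaluating gives E = 8.161×10^-17 J = 510 eV.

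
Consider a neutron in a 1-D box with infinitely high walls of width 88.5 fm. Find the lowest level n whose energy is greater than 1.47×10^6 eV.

n = 8

E_1 = h²/(8m_nL²) = 4.183×10^-15 J = 2.611×10^4 eV.
Need n² > 1.47×10^6/2.611×10^4 = 56.30, i.e. n > 7.503.
The smallest integer satisfying this is n = 8.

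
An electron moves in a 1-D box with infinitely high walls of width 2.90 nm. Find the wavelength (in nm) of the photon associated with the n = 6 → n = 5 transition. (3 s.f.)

E_1 = h²/(8m_eL²) = 7.164×10^-21 J, so ΔE = (6² − 5²)E_1 = 7.880×10^-20 J.
λ = hc/ΔE = (6.626×10^-34·2.998×10^8)/7.880×10^-20 = 2.52×10^-6 m = 2.52×10^3 nm.

λ = 2.52×10^3 nm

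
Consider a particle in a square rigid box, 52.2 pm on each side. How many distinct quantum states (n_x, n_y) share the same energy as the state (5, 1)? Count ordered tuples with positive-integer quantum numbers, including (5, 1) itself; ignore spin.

The level has n_x² + n_y² = 26. The ordered positive-integer solutions are (1, 5), (5, 1).
That gives 2 states.

degeneracy = 2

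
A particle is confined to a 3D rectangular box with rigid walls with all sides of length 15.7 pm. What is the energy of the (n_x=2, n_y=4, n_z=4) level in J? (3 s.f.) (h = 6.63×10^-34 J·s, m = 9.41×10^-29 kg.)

For a 3D rectangular well E = (h²/8m)·Σ n_i²/L_i² = (6.63×10^-34)²/(8·9.41×10^-29) · [2²/(15.7 pm)² + 4²/(15.7 pm)² + 4²/(15.7 pm)²].
Evaluating gives E = 8.53×10^-17 J.

E = 8.53×10^-17 J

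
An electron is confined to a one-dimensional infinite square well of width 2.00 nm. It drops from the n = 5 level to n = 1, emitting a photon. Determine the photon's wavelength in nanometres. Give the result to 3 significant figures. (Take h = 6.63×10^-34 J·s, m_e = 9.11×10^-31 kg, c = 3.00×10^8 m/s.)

E_1 = h²/(8m_eL²) = 1.508×10^-20 J, so ΔE = (5² − 1²)E_1 = 3.619×10^-19 J.
λ = hc/ΔE = (6.63×10^-34·3.00×10^8)/3.619×10^-19 = 5.50×10^-7 m = 550 nm.

λ = 550 nm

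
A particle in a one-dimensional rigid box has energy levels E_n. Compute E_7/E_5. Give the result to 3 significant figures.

E_n ∝ n², so E_7/E_5 = 7²/5² = 49/25 = 1.96.

1.96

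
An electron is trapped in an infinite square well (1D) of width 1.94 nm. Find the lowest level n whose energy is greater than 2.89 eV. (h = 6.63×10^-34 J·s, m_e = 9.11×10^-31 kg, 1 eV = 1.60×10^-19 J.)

n = 6

E_1 = h²/(8m_eL²) = 1.603×10^-20 J = 0.1002 eV.
Need n² > 2.89/0.1002 = 28.84, i.e. n > 5.370.
The smallest integer satisfying this is n = 6.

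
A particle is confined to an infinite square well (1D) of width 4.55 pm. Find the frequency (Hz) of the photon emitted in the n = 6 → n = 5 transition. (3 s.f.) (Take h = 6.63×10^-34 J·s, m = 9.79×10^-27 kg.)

E_1 = h²/(8mL²) = 2.711×10^-19 J and ΔE = (6² − 5²)E_1 = 2.982×10^-18 J.
f = ΔE/h = 2.982×10^-18/6.63×10^-34 = 4.50×10^15 Hz.

f = 4.50×10^15 Hz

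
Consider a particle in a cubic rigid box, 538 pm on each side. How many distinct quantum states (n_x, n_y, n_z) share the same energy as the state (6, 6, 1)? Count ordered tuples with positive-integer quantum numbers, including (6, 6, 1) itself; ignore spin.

degeneracy = 3

The level has n_x² + n_y² + n_z² = 73. The ordered positive-integer solutions are (1, 6, 6), (6, 1, 6), (6, 6, 1).
That gives 3 states.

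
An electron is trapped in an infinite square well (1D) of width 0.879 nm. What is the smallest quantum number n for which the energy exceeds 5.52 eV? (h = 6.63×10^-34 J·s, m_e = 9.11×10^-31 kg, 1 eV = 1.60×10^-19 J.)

E_1 = h²/(8m_eL²) = 7.806×10^-20 J = 0.4879 eV.
Need n² > 5.52/0.4879 = 11.31, i.e. n > 3.363.
The smallest integer satisfying this is n = 4.

n = 4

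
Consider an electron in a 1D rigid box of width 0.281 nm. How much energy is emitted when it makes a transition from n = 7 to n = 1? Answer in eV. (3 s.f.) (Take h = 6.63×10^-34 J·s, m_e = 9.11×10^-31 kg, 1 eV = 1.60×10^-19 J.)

E_1 = h²/(8m_eL²) = 7.638×10^-19 J.
|ΔE| = |7² − 1²|·E_1 = 48·7.638×10^-19 J = 3.666×10^-17 J = 229 eV.

|ΔE| = 229 eV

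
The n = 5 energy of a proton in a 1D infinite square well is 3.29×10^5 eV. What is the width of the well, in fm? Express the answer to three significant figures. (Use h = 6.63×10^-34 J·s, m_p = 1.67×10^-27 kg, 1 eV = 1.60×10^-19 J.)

L = 125 fm

From E_n = n²h²/(8m_pL²), L = n·h/√(8m_pE_n).
E_5 = 3.29×10^5 eV = 5.264×10^-14 J, so L = 5·6.63×10^-34/√(8·1.67×10^-27·5.264×10^-14) = 1.25×10^-13 m = 125 fm.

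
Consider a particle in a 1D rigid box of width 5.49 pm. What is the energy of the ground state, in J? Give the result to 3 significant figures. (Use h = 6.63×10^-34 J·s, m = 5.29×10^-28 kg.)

E_1 = 3.45×10^-18 J

For an infinite well E_n = n²h²/(8mL²), so E_1 = h²/(8mL²) = (6.63×10^-34)²/(8·5.29×10^-28·(5.49×10^-12 m)²) = 3.446×10^-18 J.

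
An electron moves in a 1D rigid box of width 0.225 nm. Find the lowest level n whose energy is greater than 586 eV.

E_1 = h²/(8m_eL²) = 1.190×10^-18 J = 7.428 eV.
Need n² > 586/7.428 = 78.89, i.e. n > 8.882.
The smallest integer satisfying this is n = 9.

n = 9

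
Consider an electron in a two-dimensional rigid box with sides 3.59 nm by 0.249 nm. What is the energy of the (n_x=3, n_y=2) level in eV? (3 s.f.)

E = 24.5 eV

For a 2D rectangular well E = (h²/8m_e)·Σ n_i²/L_i² = (6.626×10^-34)²/(8·9.109×10^-31) · [3²/(3.59 nm)² + 2²/(0.249 nm)²].
Evaluating gives E = 3.929×10^-18 J = 24.5 eV.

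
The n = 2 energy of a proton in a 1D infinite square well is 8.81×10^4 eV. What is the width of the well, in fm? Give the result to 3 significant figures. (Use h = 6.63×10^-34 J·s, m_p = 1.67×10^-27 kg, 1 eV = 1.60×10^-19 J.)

From E_n = n²h²/(8m_pL²), L = n·h/√(8m_pE_n).
E_2 = 8.81×10^4 eV = 1.410×10^-14 J, so L = 2·6.63×10^-34/√(8·1.67×10^-27·1.410×10^-14) = 9.66×10^-14 m = 96.6 fm.

L = 96.6 fm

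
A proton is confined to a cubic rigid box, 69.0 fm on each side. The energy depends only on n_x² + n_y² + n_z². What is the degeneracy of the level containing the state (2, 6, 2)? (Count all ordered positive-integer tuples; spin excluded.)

The level has n_x² + n_y² + n_z² = 44. The ordered positive-integer solutions are (2, 2, 6), (2, 6, 2), (6, 2, 2).
That gives 3 states.

degeneracy = 3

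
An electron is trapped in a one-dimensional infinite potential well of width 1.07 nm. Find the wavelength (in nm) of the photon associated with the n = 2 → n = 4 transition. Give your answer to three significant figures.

E_1 = h²/(8m_eL²) = 5.262×10^-20 J, so ΔE = (4² − 2²)E_1 = 6.314×10^-19 J.
λ = hc/ΔE = (6.626×10^-34·2.998×10^8)/6.314×10^-19 = 3.15×10^-7 m = 315 nm.

λ = 315 nm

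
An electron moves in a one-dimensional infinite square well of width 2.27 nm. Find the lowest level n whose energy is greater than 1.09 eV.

E_1 = h²/(8m_eL²) = 1.169×10^-20 J = 0.07297 eV.
Need n² > 1.09/0.07297 = 14.94, i.e. n > 3.865.
The smallest integer satisfying this is n = 4.

n = 4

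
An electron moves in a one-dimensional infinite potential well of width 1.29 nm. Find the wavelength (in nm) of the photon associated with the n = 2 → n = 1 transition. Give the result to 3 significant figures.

E_1 = h²/(8m_eL²) = 3.620×10^-20 J, so ΔE = (2² − 1²)E_1 = 1.086×10^-19 J.
λ = hc/ΔE = (6.626×10^-34·2.998×10^8)/1.086×10^-19 = 1.83×10^-6 m = 1.83×10^3 nm.

λ = 1.83×10^3 nm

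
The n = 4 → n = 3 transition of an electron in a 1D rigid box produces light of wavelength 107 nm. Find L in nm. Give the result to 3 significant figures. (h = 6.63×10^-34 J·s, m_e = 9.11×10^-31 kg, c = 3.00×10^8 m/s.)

L = 0.477 nm

The photon carries ΔE = hc/λ = 6.63×10^-34·3.00×10^8/1.07×10^-7 m = 1.859×10^-18 J.
Since ΔE = (4² − 3²)E_1, E_1 = 2.656×10^-19 J, and L = h/√(8m_eE_1) = 4.77×10^-10 m = 0.477 nm.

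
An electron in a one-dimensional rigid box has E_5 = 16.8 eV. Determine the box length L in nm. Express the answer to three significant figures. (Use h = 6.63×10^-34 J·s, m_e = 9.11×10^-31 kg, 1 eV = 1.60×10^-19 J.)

L = 0.749 nm

From E_n = n²h²/(8m_eL²), L = n·h/√(8m_eE_n).
E_5 = 16.8 eV = 2.688×10^-18 J, so L = 5·6.63×10^-34/√(8·9.11×10^-31·2.688×10^-18) = 7.49×10^-10 m = 0.749 nm.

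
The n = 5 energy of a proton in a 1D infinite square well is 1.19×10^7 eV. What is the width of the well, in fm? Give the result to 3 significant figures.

L = 20.7 fm

From E_n = n²h²/(8m_pL²), L = n·h/√(8m_pE_n).
E_5 = 1.19×10^7 eV = 1.906×10^-12 J, so L = 5·6.626×10^-34/√(8·1.673×10^-27·1.906×10^-12) = 2.07×10^-14 m = 20.7 fm.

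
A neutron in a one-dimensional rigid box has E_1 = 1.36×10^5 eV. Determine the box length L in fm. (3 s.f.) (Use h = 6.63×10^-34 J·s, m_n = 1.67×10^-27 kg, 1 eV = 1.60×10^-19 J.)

From E_n = n²h²/(8m_nL²), L = n·h/√(8m_nE_n).
E_1 = 1.36×10^5 eV = 2.176×10^-14 J, so L = 1·6.63×10^-34/√(8·1.67×10^-27·2.176×10^-14) = 3.89×10^-14 m = 38.9 fm.

L = 38.9 fm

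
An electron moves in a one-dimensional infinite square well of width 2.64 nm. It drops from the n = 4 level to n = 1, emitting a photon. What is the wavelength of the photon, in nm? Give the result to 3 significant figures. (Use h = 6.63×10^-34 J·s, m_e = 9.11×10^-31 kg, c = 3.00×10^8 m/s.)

E_1 = h²/(8m_eL²) = 8.654×10^-21 J, so ΔE = (4² − 1²)E_1 = 1.298×10^-19 J.
λ = hc/ΔE = (6.63×10^-34·3.00×10^8)/1.298×10^-19 = 1.53×10^-6 m = 1.53×10^3 nm.

λ = 1.53×10^3 nm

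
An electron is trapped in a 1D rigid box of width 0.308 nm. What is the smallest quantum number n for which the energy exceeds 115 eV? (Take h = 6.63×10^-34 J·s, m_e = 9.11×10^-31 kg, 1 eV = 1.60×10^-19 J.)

n = 6

E_1 = h²/(8m_eL²) = 6.358×10^-19 J = 3.974 eV.
Need n² > 115/3.974 = 28.94, i.e. n > 5.380.
The smallest integer satisfying this is n = 6.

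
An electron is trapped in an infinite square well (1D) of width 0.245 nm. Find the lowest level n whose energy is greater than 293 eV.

n = 7

E_1 = h²/(8m_eL²) = 1.004×10^-18 J = 6.267 eV.
Need n² > 293/6.267 = 46.75, i.e. n > 6.837.
The smallest integer satisfying this is n = 7.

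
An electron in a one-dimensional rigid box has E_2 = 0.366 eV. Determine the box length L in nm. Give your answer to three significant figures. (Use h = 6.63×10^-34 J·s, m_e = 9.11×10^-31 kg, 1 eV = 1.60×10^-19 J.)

L = 2.03 nm

From E_n = n²h²/(8m_eL²), L = n·h/√(8m_eE_n).
E_2 = 0.366 eV = 5.856×10^-20 J, so L = 2·6.63×10^-34/√(8·9.11×10^-31·5.856×10^-20) = 2.03×10^-9 m = 2.03 nm.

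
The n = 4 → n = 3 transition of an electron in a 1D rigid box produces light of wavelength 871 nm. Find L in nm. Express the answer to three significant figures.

L = 1.36 nm

The photon carries ΔE = hc/λ = 6.626×10^-34·2.998×10^8/8.71×10^-7 m = 2.281×10^-19 J.
Since ΔE = (4² − 3²)E_1, E_1 = 3.259×10^-20 J, and L = h/√(8m_eE_1) = 1.36×10^-9 m = 1.36 nm.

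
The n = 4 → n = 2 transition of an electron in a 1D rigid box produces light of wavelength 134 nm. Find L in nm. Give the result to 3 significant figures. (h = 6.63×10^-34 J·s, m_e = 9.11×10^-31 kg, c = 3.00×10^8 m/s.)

The photon carries ΔE = hc/λ = 6.63×10^-34·3.00×10^8/1.34×10^-7 m = 1.484×10^-18 J.
Since ΔE = (4² − 2²)E_1, E_1 = 1.237×10^-19 J, and L = h/√(8m_eE_1) = 6.98×10^-10 m = 0.698 nm.

L = 0.698 nm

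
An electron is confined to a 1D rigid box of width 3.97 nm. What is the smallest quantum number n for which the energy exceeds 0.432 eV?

E_1 = h²/(8m_eL²) = 3.823×10^-21 J = 0.02386 eV.
Need n² > 0.432/0.02386 = 18.11, i.e. n > 4.256.
The smallest integer satisfying this is n = 5.

n = 5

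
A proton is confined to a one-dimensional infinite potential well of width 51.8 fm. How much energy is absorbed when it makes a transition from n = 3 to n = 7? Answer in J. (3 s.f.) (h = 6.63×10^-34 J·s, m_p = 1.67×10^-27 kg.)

E_1 = h²/(8m_pL²) = 1.226×10^-14 J.
|ΔE| = |3² − 7²|·E_1 = 40·1.226×10^-14 J = 4.90×10^-13 J.

|ΔE| = 4.90×10^-13 J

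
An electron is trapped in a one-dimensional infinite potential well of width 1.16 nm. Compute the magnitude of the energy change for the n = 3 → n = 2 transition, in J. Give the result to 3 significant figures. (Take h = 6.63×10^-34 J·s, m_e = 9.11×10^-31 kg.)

E_1 = h²/(8m_eL²) = 4.482×10^-20 J.
|ΔE| = |3² − 2²|·E_1 = 5·4.482×10^-20 J = 2.24×10^-19 J.

|ΔE| = 2.24×10^-19 J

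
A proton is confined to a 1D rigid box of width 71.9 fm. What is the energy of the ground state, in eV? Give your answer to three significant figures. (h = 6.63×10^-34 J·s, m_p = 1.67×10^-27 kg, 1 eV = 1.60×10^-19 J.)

E_1 = 3.98×10^4 eV

For an infinite well E_n = n²h²/(8m_pL²), so E_1 = h²/(8m_pL²) = (6.63×10^-34)²/(8·1.67×10^-27·(7.19×10^-14 m)²) = 6.364×10^-15 J.
Converting, E_1 = 6.364×10^-15 J / (1.60×10^-19 J/eV) = 3.98×10^4 eV.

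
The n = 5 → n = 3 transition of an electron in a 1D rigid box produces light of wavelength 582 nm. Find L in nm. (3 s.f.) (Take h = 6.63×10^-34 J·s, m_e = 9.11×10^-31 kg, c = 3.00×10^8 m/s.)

L = 1.68 nm

The photon carries ΔE = hc/λ = 6.63×10^-34·3.00×10^8/5.82×10^-7 m = 3.418×10^-19 J.
Since ΔE = (5² − 3²)E_1, E_1 = 2.136×10^-20 J, and L = h/√(8m_eE_1) = 1.68×10^-9 m = 1.68 nm.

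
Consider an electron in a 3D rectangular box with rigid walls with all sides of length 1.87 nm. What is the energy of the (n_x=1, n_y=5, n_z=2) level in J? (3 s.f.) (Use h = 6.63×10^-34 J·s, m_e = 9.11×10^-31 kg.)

For a 3D rectangular well E = (h²/8m_e)·Σ n_i²/L_i² = (6.63×10^-34)²/(8·9.11×10^-31) · [1²/(1.87 nm)² + 5²/(1.87 nm)² + 2²/(1.87 nm)²].
Evaluating gives E = 5.17×10^-19 J.

E = 5.17×10^-19 J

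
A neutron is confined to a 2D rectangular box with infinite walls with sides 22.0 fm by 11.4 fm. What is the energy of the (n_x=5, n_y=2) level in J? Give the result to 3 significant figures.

For a 2D rectangular well E = (h²/8m_n)·Σ n_i²/L_i² = (6.626×10^-34)²/(8·1.675×10^-27) · [5²/(22.0 fm)² + 2²/(11.4 fm)²].
Evaluating gives E = 2.70×10^-12 J.

E = 2.70×10^-12 J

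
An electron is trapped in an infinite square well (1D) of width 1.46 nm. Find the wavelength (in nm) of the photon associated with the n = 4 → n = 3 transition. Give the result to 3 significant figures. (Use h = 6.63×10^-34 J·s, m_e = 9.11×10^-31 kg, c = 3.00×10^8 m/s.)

E_1 = h²/(8m_eL²) = 2.830×10^-20 J, so ΔE = (4² − 3²)E_1 = 1.981×10^-19 J.
λ = hc/ΔE = (6.63×10^-34·3.00×10^8)/1.981×10^-19 = 1.00×10^-6 m = 1.00×10^3 nm.

λ = 1.00×10^3 nm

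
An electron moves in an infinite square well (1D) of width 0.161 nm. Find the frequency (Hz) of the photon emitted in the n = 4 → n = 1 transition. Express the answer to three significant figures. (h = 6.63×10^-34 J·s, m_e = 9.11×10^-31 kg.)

E_1 = h²/(8m_eL²) = 2.327×10^-18 J and ΔE = (4² − 1²)E_1 = 3.490×10^-17 J.
f = ΔE/h = 3.490×10^-17/6.63×10^-34 = 5.26×10^16 Hz.

f = 5.26×10^16 Hz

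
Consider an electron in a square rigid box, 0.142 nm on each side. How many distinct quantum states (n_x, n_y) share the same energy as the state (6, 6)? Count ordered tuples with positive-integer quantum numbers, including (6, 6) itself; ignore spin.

The level has n_x² + n_y² = 72. The ordered positive-integer solutions are (6, 6).
That gives 1 state.

degeneracy = 1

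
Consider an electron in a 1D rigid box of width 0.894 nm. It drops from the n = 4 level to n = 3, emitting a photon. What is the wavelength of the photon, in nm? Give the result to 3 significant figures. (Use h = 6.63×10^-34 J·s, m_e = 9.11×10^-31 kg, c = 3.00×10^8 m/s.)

E_1 = h²/(8m_eL²) = 7.546×10^-20 J, so ΔE = (4² − 3²)E_1 = 5.282×10^-19 J.
λ = hc/ΔE = (6.63×10^-34·3.00×10^8)/5.282×10^-19 = 3.77×10^-7 m = 377 nm.

λ = 377 nm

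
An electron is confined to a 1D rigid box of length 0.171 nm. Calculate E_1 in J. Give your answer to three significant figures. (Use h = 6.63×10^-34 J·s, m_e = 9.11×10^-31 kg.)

E_1 = 2.06×10^-18 J

For an infinite well E_n = n²h²/(8m_eL²), so E_1 = h²/(8m_eL²) = (6.63×10^-34)²/(8·9.11×10^-31·(1.71×10^-10 m)²) = 2.063×10^-18 J.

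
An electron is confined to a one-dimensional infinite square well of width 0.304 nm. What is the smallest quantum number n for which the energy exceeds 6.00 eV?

n = 2

E_1 = h²/(8m_eL²) = 6.519×10^-19 J = 4.069 eV.
Need n² > 6.00/4.069 = 1.475, i.e. n > 1.214.
The smallest integer satisfying this is n = 2.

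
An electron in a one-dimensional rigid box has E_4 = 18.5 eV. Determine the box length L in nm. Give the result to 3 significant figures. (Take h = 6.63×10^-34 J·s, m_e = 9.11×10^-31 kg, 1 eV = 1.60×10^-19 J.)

From E_n = n²h²/(8m_eL²), L = n·h/√(8m_eE_n).
E_4 = 18.5 eV = 2.960×10^-18 J, so L = 4·6.63×10^-34/√(8·9.11×10^-31·2.960×10^-18) = 5.71×10^-10 m = 0.571 nm.

L = 0.571 nm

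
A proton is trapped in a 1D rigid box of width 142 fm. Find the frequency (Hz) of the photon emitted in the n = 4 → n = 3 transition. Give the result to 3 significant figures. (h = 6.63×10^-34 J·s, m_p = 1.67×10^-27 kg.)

f = 1.72×10^19 Hz

E_1 = h²/(8m_pL²) = 1.632×10^-15 J and ΔE = (4² − 3²)E_1 = 1.142×10^-14 J.
f = ΔE/h = 1.142×10^-14/6.63×10^-34 = 1.72×10^19 Hz.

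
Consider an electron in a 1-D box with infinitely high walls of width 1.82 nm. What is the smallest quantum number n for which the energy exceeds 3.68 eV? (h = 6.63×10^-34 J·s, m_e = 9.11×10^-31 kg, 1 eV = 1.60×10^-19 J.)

n = 6

E_1 = h²/(8m_eL²) = 1.821×10^-20 J = 0.1138 eV.
Need n² > 3.68/0.1138 = 32.34, i.e. n > 5.687.
The smallest integer satisfying this is n = 6.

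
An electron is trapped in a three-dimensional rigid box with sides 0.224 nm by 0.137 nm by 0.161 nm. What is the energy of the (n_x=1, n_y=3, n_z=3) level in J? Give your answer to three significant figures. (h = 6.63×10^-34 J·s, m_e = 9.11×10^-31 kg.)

E = 5.11×10^-17 J

For a 3D rectangular well E = (h²/8m_e)·Σ n_i²/L_i² = (6.63×10^-34)²/(8·9.11×10^-31) · [1²/(0.224 nm)² + 3²/(0.137 nm)² + 3²/(0.161 nm)²].
Evaluating gives E = 5.11×10^-17 J.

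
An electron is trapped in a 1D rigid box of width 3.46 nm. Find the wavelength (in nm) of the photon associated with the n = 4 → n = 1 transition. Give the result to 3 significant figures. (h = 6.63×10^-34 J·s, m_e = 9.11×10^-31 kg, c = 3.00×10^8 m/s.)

E_1 = h²/(8m_eL²) = 5.038×10^-21 J, so ΔE = (4² − 1²)E_1 = 7.557×10^-20 J.
λ = hc/ΔE = (6.63×10^-34·3.00×10^8)/7.557×10^-20 = 2.63×10^-6 m = 2.63×10^3 nm.

λ = 2.63×10^3 nm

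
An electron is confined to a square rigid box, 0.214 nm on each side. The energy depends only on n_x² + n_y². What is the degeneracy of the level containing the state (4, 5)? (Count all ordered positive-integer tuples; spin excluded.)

The level has n_x² + n_y² = 41. The ordered positive-integer solutions are (4, 5), (5, 4).
That gives 2 states.

degeneracy = 2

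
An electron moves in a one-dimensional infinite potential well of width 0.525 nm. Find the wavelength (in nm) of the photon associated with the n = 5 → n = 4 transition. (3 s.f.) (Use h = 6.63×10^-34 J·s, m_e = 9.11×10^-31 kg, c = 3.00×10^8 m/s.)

E_1 = h²/(8m_eL²) = 2.188×10^-19 J, so ΔE = (5² − 4²)E_1 = 1.969×10^-18 J.
λ = hc/ΔE = (6.63×10^-34·3.00×10^8)/1.969×10^-18 = 1.01×10^-7 m = 101 nm.

λ = 101 nm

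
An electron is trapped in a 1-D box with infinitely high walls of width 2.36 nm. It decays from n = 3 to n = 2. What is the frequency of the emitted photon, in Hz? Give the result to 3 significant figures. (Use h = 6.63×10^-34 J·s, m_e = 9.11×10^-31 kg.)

f = 8.17×10^13 Hz

E_1 = h²/(8m_eL²) = 1.083×10^-20 J and ΔE = (3² − 2²)E_1 = 5.415×10^-20 J.
f = ΔE/h = 5.415×10^-20/6.63×10^-34 = 8.17×10^13 Hz.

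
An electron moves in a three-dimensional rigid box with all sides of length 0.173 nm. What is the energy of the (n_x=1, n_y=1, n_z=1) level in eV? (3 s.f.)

E = 37.7 eV

For a 3D rectangular well E = (h²/8m_e)·Σ n_i²/L_i² = (6.626×10^-34)²/(8·9.109×10^-31) · [1²/(0.173 nm)² + 1²/(0.173 nm)² + 1²/(0.173 nm)²].
Evaluating gives E = 6.039×10^-18 J = 37.7 eV.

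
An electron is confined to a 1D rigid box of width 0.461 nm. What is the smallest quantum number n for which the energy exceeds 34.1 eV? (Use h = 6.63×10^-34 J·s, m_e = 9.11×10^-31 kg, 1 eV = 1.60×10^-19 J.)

n = 5

E_1 = h²/(8m_eL²) = 2.838×10^-19 J = 1.774 eV.
Need n² > 34.1/1.774 = 19.22, i.e. n > 4.384.
The smallest integer satisfying this is n = 5.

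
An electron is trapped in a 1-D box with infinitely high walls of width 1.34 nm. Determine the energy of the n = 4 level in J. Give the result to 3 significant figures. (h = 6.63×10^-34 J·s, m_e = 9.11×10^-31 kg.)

For an infinite well E_n = n²h²/(8m_eL²), so E_1 = h²/(8m_eL²) = (6.63×10^-34)²/(8·9.11×10^-31·(1.34×10^-9 m)²) = 3.359×10^-20 J.
Then E_4 = 4²·E_1 = 16·3.359×10^-20 J = 5.37×10^-19 J.

E_4 = 5.37×10^-19 J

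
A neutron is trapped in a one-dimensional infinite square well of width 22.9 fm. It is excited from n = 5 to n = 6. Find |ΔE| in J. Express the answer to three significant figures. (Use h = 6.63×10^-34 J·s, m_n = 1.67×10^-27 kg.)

E_1 = h²/(8m_nL²) = 6.274×10^-14 J.
|ΔE| = |5² − 6²|·E_1 = 11·6.274×10^-14 J = 6.90×10^-13 J.

|ΔE| = 6.90×10^-13 J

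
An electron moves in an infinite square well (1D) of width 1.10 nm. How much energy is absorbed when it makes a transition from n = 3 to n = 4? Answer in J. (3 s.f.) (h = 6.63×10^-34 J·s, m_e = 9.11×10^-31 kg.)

|ΔE| = 3.49×10^-19 J

E_1 = h²/(8m_eL²) = 4.985×10^-20 J.
|ΔE| = |3² − 4²|·E_1 = 7·4.985×10^-20 J = 3.49×10^-19 J.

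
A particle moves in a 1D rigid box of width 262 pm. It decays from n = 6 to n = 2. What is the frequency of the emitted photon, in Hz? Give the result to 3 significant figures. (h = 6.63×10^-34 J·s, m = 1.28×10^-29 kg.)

f = 3.02×10^15 Hz

E_1 = h²/(8mL²) = 6.254×10^-20 J and ΔE = (6² − 2²)E_1 = 2.001×10^-18 J.
f = ΔE/h = 2.001×10^-18/6.63×10^-34 = 3.02×10^15 Hz.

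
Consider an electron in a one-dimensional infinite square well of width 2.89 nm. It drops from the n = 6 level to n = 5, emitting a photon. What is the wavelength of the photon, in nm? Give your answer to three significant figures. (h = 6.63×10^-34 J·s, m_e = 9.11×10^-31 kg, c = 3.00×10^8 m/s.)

E_1 = h²/(8m_eL²) = 7.221×10^-21 J, so ΔE = (6² − 5²)E_1 = 7.943×10^-20 J.
λ = hc/ΔE = (6.63×10^-34·3.00×10^8)/7.943×10^-20 = 2.50×10^-6 m = 2.50×10^3 nm.

λ = 2.50×10^3 nm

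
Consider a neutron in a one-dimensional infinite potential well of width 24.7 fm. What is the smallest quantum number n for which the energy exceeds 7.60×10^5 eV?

E_1 = h²/(8m_nL²) = 5.370×10^-14 J = 3.352×10^5 eV.
Need n² > 7.60×10^5/3.352×10^5 = 2.267, i.e. n > 1.506.
The smallest integer satisfying this is n = 2.

n = 2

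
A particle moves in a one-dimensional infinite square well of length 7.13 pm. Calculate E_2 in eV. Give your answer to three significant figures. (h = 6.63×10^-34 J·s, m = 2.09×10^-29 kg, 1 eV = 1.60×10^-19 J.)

E_2 = 1.29×10^3 eV

For an infinite well E_n = n²h²/(8mL²), so E_1 = h²/(8mL²) = (6.63×10^-34)²/(8·2.09×10^-29·(7.13×10^-12 m)²) = 5.171×10^-17 J.
Then E_2 = 2²·E_1 = 4·5.171×10^-17 J = 2.068×10^-16 J.
Converting, E_2 = 2.068×10^-16 J / (1.60×10^-19 J/eV) = 1.29×10^3 eV.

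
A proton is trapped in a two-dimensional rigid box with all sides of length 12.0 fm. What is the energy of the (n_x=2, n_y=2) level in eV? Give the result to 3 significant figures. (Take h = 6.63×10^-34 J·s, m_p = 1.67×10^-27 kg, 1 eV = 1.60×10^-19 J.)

E = 1.14×10^7 eV

For a 2D rectangular well E = (h²/8m_p)·Σ n_i²/L_i² = (6.63×10^-34)²/(8·1.67×10^-27) · [2²/(12.0 fm)² + 2²/(12.0 fm)²].
Evaluating gives E = 1.828×10^-12 J = 1.14×10^7 eV.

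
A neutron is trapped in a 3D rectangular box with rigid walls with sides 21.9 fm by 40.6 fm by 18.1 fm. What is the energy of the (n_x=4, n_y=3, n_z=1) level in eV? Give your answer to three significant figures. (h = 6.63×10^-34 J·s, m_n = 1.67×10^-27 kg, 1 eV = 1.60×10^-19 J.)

E = 8.61×10^6 eV

For a 3D rectangular well E = (h²/8m_n)·Σ n_i²/L_i² = (6.63×10^-34)²/(8·1.67×10^-27) · [4²/(21.9 fm)² + 3²/(40.6 fm)² + 1²/(18.1 fm)²].
Evaluating gives E = 1.378×10^-12 J = 8.61×10^6 eV.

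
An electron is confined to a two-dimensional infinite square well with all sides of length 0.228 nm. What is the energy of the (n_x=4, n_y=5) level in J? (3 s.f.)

E = 4.75×10^-17 J

For a 2D rectangular well E = (h²/8m_e)·Σ n_i²/L_i² = (6.626×10^-34)²/(8·9.109×10^-31) · [4²/(0.228 nm)² + 5²/(0.228 nm)²].
Evaluating gives E = 4.75×10^-17 J.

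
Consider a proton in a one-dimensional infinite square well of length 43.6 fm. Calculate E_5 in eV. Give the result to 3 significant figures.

E_5 = 2.69×10^6 eV

For an infinite well E_n = n²h²/(8m_pL²), so E_1 = h²/(8m_pL²) = (6.626×10^-34)²/(8·1.673×10^-27·(4.36×10^-14 m)²) = 1.726×10^-14 J.
Then E_5 = 5²·E_1 = 25·1.726×10^-14 J = 4.315×10^-13 J.
Converting, E_5 = 4.315×10^-13 J / (1.602×10^-19 J/eV) = 2.69×10^6 eV.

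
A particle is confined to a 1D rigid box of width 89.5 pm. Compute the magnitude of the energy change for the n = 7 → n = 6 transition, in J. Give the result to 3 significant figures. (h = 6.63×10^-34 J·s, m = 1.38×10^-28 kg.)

|ΔE| = 6.46×10^-19 J

E_1 = h²/(8mL²) = 4.971×10^-20 J.
|ΔE| = |7² − 6²|·E_1 = 13·4.971×10^-20 J = 6.46×10^-19 J.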